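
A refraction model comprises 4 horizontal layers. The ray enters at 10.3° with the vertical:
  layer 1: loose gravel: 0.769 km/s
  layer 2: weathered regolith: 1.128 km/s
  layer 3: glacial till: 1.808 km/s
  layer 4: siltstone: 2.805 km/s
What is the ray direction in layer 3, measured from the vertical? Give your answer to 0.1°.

Ray parameter p = sin 10.3° / 0.769 = 2.3251e-01 s/km.
sin θ_3 = p·V_3 = 2.3251e-01 × 1.808 = 0.4204.
θ_3 = arcsin 0.4204 = 24.86°.

24.9°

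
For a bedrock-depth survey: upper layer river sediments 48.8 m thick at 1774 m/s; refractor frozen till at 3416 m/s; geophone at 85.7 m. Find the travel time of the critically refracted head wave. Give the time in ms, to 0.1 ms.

θ_c = arcsin(V₁/V₂) = arcsin(1774/3416) = 31.29°, cos θ_c = 0.8546.
Intercept time tᵢ = 2h cos θ_c / V₁ = 2·48.8·0.8546/1774 = 0.04702 s.
t = x/V₂ + tᵢ = 85.7/3416 + 0.04702 = 0.07210 s.

72.1 ms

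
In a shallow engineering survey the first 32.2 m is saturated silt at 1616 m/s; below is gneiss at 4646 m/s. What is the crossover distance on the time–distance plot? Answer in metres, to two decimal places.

θ_c = arcsin(1616/4646) = 20.35°, so cos θ_c = 0.9376 and tᵢ = 2h cos θ_c/V₁ = 0.0374 s.
At crossover x/V₁ = x/V₂ + tᵢ ⇒ x = tᵢ/(1/V₁ − 1/V₂) = 0.03736/(6.1881e-04 − 2.1524e-04) = 92.58 m.

92.58 m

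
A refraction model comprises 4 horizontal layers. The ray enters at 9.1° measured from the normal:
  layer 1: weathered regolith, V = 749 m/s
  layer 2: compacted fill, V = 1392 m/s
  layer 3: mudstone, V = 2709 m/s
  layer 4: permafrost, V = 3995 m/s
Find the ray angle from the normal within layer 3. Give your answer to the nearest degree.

35°

Ray parameter p = sin 9.1° / 749 = 2.1116e-04 s/m.
sin θ_3 = p·V_3 = 2.1116e-04 × 2709 = 0.5720.
θ_3 = arcsin 0.5720 = 34.89°.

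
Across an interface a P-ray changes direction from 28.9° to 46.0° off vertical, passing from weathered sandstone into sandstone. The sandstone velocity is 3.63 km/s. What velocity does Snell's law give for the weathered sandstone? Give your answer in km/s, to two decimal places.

2.44 km/s

sin 28.9° = 0.4833; sin 46.0° = 0.7193.
V₁ = V₂·(sin θ₁/sin θ₂) = 3.63·(0.4833/0.7193) = 2.44 km/s.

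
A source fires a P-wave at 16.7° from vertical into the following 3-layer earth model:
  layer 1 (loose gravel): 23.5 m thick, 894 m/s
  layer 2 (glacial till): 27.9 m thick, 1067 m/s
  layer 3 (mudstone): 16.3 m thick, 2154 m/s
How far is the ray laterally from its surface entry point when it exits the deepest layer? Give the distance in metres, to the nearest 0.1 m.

32.9 m

Apply Snell's law at each interface; in layer i the horizontal offset is hᵢ·tan θᵢ.
Layer 1: θ = 16.70°; offset = 23.5·tan 16.70° = 7.050 m.
Layer 2: sin θ = 1067·sin 16.7°/894 = 0.3430, θ = 20.06°; offset = 27.9·tan 20.06° = 10.187 m.
Layer 3: sin θ = 2154·sin 16.7°/894 = 0.6924, θ = 43.82°; offset = 16.3·tan 43.82° = 15.641 m.
Σ offsets = 32.878 m.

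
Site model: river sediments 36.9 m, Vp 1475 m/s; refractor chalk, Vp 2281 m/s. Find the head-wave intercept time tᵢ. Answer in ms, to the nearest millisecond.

38 ms

θ_c = arcsin(V₁/V₂) = arcsin(1475/2281) = 40.29°; cos θ_c = 0.7628.
tᵢ = 2h·cos θ_c / V₁ = 2·36.9·0.7628 / 1475 = 0.03817 s.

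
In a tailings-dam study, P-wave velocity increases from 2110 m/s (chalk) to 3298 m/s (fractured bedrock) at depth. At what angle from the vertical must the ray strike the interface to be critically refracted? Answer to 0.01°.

At critical incidence the refracted ray runs along the interface (θ₂ = 90°), so sin θ_c = V₁/V₂.
θ_c = arcsin(2110/3298) = arcsin 0.6398 = 39.78°.

39.78°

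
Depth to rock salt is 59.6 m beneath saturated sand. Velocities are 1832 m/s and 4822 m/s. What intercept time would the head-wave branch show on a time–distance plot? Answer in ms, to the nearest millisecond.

θ_c = arcsin(V₁/V₂) = arcsin(1832/4822) = 22.33°; cos θ_c = 0.9250.
tᵢ = 2h·cos θ_c / V₁ = 2·59.6·0.9250 / 1832 = 0.06019 s.

60 ms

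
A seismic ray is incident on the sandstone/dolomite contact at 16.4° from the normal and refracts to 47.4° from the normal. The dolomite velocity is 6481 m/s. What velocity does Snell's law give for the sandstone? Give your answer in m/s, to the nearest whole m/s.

sin 16.4° = 0.2823; sin 47.4° = 0.7361.
V₁ = V₂·(sin θ₁/sin θ₂) = 6481·(0.2823/0.7361) = 2485.89 m/s.

2486 m/s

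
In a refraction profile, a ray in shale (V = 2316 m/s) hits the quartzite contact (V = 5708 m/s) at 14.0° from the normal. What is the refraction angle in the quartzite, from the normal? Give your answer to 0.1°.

sin θ₁/V₁ = sin θ₂/V₂ ⇒ sin θ₂ = 5708·sin 14.0°/2316 = 5708·0.2419/2316 = 0.5962.
θ₂ = sin⁻¹(0.5962) = 36.60° (from vertical).

36.6°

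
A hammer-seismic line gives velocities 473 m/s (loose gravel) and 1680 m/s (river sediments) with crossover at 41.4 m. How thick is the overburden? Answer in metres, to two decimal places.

15.50 m

x_cross = 2h·√((V₂+V₁)/(V₂−V₁)) → h = x_cross / (2·√((V₂+V₁)/(V₂−V₁))).
√((V₂+V₁)/(V₂−V₁)) = √((1680+473)/(1680−473)) = 1.3356.
h = 41.4 / (2·1.3356) = 15.50 m.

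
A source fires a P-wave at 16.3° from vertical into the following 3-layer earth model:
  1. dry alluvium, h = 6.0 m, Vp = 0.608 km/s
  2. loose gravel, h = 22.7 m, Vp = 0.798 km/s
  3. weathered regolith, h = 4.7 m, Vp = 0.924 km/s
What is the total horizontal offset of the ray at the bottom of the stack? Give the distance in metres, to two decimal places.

p = sin θ₁/V₁ = sin 16.3°/0.608 = 4.6162e-01 s/km is conserved through the stack.
Layer 1: θ = 16.30°; offset = 6.0·tan 16.30° = 1.7545 m.
Layer 2: sin θ = p·0.798 = 0.3684 → θ = 21.62°; offset = 22.7·tan 21.62° = 8.9946 m.
Layer 3: sin θ = p·0.924 = 0.4265 → θ = 25.25°; offset = 4.7·tan 25.25° = 2.2165 m.
Σ offsets = 12.9656 m.

12.97 m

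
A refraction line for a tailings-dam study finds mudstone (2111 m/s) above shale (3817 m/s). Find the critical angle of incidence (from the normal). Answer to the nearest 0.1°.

Critical incidence: sin θ_c = V₁/V₂ = 2111/3817 = 0.5531.
θ_c = arcsin 0.5531 = 33.58°.

33.6°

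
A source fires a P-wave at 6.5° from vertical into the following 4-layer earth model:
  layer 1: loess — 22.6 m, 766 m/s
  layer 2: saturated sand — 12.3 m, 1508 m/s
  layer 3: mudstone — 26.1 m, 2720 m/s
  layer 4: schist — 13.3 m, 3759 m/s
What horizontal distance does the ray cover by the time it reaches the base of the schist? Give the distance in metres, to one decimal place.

Ray parameter p = sin 6.5° / 766 m/s = 1.4778e-04 s/m.
Layer 1: θ = 6.50°; offset = 22.6·tan 6.50° = 2.575 m.
Layer 2: sin θ = p·1508 = 0.2229 → θ = 12.88°; offset = 12.3·tan 12.88° = 2.812 m.
Layer 3: sin θ = p·2720 = 0.4020 → θ = 23.70°; offset = 26.1·tan 23.70° = 11.458 m.
Layer 4: sin θ = p·3759 = 0.5555 → θ = 33.75°; offset = 13.3·tan 33.75° = 8.886 m.
Σ offsets = 25.731 m.

25.7 m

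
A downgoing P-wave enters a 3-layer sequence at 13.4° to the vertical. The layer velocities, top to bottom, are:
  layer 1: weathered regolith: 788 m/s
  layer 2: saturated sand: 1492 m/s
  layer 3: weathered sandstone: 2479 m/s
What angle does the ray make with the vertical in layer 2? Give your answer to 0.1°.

Ray parameter p = sin 13.4° / 788 = 2.9410e-04 s/m.
sin θ_2 = p·V_2 = 2.9410e-04 × 1492 = 0.4388.
θ_2 = arcsin 0.4388 = 26.03°.

26.0°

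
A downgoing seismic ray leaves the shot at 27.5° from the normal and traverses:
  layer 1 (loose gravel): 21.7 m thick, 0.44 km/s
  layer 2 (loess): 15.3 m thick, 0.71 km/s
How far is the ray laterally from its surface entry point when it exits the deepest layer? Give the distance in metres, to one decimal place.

p = sin θ₁/V₁ = sin 27.5°/0.44 = 1.0494e+00 s/km is conserved through the stack.
Layer 1: θ = 27.50°; offset = 21.7·tan 27.50° = 11.296 m.
Layer 2: sin θ = p·0.71 = 0.7451 → θ = 48.17°; offset = 15.3·tan 48.17° = 17.092 m.
Summing the layer offsets gives 28.389 m.

28.4 m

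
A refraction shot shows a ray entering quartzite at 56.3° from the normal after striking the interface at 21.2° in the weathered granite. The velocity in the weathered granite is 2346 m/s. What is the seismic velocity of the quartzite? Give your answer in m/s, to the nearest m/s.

5397 m/s

Snell's law: sin 21.2°/V₁ = sin 56.3°/V₂.
V₂ = V₁·sin 56.3°/sin 21.2° = 2346 × 2.3006 = 5397.21 m/s.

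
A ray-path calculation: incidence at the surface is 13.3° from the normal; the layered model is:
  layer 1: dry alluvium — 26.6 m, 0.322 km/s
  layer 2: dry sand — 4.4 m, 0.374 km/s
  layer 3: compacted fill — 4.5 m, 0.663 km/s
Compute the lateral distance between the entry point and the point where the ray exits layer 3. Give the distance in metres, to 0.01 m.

Apply Snell's law at each interface; in layer i the horizontal offset is hᵢ·tan θᵢ.
Layer 1: θ = 13.30°; offset = 26.6·tan 13.30° = 6.2880 m.
Layer 2: sin θ = 0.374·sin 13.3°/0.322 = 0.2672, θ = 15.50°; offset = 4.4·tan 15.50° = 1.2200 m.
Layer 3: sin θ = 0.663·sin 13.3°/0.322 = 0.4737, θ = 28.27°; offset = 4.5·tan 28.27° = 2.4203 m.
Σ offsets = 9.9283 m.

9.93 m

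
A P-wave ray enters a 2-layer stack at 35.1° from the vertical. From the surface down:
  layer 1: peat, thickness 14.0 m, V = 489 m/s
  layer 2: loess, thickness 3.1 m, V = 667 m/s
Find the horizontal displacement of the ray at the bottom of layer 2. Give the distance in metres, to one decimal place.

13.8 m

p = sin θ₁/V₁ = sin 35.1°/489 = 1.1759e-03 s/m is conserved through the stack.
Layer 1: θ = 35.10°; offset = 14.0·tan 35.10° = 9.839 m.
Layer 2: sin θ = p·667 = 0.7843 → θ = 51.66°; offset = 3.1·tan 51.66° = 3.919 m.
Σ offsets = 13.759 m.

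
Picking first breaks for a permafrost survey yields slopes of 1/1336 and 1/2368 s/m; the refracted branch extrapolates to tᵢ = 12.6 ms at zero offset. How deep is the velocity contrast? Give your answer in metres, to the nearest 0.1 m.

10.2 m

θ_c = arcsin(1336/2368) = 34.35°; cos θ_c = 0.8256.
tᵢ = 2h cos θ_c/V₁ ⇒ h = tᵢ·V₁/(2 cos θ_c) = 0.0126·1336/(2·0.8256) = 10.19 m.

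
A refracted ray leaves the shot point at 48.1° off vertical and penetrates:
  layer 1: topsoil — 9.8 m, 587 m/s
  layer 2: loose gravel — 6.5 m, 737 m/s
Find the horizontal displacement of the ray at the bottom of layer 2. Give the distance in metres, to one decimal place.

28.0 m

p = sin θ₁/V₁ = sin 48.1°/587 = 1.2680e-03 s/m is conserved through the stack.
Layer 1: θ = 48.10°; offset = 9.8·tan 48.10° = 10.922 m.
Layer 2: sin θ = p·737 = 0.9345 → θ = 69.15°; offset = 6.5·tan 69.15° = 17.066 m.
Σ offsets = 27.988 m.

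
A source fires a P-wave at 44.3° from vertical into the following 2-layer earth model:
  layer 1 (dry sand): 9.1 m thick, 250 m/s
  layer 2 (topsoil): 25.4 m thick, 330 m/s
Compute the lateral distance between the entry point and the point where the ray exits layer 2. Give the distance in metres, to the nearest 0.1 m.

Apply Snell's law at each interface; in layer i the horizontal offset is hᵢ·tan θᵢ.
Layer 1: θ = 44.30°; offset = 9.1·tan 44.30° = 8.880 m.
Layer 2: sin θ = 330·sin 44.3°/250 = 0.9219, θ = 67.21°; offset = 25.4·tan 67.21° = 60.444 m.
Total horizontal offset = 69.324 m.

69.3 m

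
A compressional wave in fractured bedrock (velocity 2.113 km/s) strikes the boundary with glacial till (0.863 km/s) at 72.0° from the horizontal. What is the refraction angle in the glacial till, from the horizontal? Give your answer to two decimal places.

82.75°

Convert to the normal: θ₁ = 90° − 72.0° = 18.0°.
sin θ₁/V₁ = sin θ₂/V₂ ⇒ sin θ₂ = 0.863·sin 18.0°/2.113 = 0.863·0.3090/2.113 = 0.1262.
θ₂ = arcsin 0.1262 = 7.25° from the normal.
From the interface: 90° − 7.25° = 82.75°.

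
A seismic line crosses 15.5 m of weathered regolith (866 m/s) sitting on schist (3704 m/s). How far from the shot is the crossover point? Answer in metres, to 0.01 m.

x_cross = 2h·√((V₂+V₁)/(V₂−V₁)).
(V₂+V₁)/(V₂−V₁) = (3704+866)/(3704−866) = 1.6103; √ = 1.2690.
x_cross = 2·15.5·1.2690 = 39.34 m.

39.34 m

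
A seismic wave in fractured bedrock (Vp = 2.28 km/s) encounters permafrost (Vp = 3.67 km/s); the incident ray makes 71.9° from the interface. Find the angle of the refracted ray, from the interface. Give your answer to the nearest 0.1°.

Convert to the normal: θ₁ = 90° − 71.9° = 18.1°.
sin θ₁/V₁ = sin θ₂/V₂ ⇒ sin θ₂ = 3.67·sin 18.1°/2.28 = 3.67·0.3107/2.28 = 0.5001.
θ₂ = arcsin 0.5001 = 30.01° from the normal.
From the interface: 90° − 30.01° = 59.99°.

60.0°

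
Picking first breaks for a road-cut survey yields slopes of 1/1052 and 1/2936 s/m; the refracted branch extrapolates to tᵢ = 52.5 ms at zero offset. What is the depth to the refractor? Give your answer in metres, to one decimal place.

θ_c = arcsin(1052/2936) = 21.00°; cos θ_c = 0.9336.
tᵢ = 2h cos θ_c/V₁ ⇒ h = tᵢ·V₁/(2 cos θ_c) = 0.0525·1052/(2·0.9336) = 29.58 m.

29.6 m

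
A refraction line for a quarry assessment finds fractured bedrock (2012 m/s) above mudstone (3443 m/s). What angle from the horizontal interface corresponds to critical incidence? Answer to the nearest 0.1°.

At critical incidence the refracted ray runs along the interface (θ₂ = 90°), so sin θ_c = V₁/V₂.
θ_c = arcsin(2012/3443) = arcsin 0.5844 = 35.76°.
Measured from the interface: 90° − 35.76° = 54.24°.

54.2°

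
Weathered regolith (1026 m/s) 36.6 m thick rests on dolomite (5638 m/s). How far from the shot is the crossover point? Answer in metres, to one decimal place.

x_cross = 2h·√((V₂+V₁)/(V₂−V₁)).
(V₂+V₁)/(V₂−V₁) = (5638+1026)/(5638−1026) = 1.4449; √ = 1.2021.
x_cross = 2·36.6·1.2021 = 87.99 m.

88.0 m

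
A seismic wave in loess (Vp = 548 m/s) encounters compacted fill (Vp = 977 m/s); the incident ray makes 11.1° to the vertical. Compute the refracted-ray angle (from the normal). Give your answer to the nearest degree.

sin θ₁/V₁ = sin θ₂/V₂ ⇒ sin θ₂ = 977·sin 11.1°/548 = 977·0.1925/548 = 0.3432.
θ₂ = arcsin 0.3432 = 20.07° from the normal.

20°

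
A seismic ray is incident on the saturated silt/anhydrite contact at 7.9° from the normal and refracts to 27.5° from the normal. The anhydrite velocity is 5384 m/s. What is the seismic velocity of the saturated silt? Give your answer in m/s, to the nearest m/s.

Snell's law: sin 7.9°/V₁ = sin 27.5°/V₂.
V₁ = V₂·sin 7.9°/sin 27.5° = 5384 × 0.2977 = 1602.61 m/s.

1603 m/s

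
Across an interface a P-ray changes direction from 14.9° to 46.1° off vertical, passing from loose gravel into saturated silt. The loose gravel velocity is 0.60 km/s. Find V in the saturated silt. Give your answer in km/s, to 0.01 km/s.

1.68 km/s

Snell's law: sin 14.9°/V₁ = sin 46.1°/V₂.
V₂ = V₁·sin 46.1°/sin 14.9° = 0.60 × 2.8023 = 1.68 km/s.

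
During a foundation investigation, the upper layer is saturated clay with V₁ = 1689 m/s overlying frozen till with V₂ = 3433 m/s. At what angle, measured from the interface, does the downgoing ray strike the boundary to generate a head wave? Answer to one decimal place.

60.5°

Critical incidence: sin θ_c = V₁/V₂ = 1689/3433 = 0.4920.
θ_c = arcsin 0.4920 = 29.47°.
Measured from the interface: 90° − 29.47° = 60.53°.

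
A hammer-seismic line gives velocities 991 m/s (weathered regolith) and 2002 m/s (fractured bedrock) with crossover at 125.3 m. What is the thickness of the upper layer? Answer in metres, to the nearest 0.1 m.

36.4 m

h = (x_cross/2)·√((V₂−V₁)/(V₂+V₁)).
(V₂−V₁)/(V₂+V₁) = (2002−991)/(2002+991) = 0.3378; √ = 0.5812.
h = (125.3/2)·0.5812 = 36.41 m.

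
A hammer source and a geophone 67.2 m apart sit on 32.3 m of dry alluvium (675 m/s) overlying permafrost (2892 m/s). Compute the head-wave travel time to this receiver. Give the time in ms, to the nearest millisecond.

t = x/V₂ + 2h·√(V₂²−V₁²)/(V₁V₂).
√(V₂²−V₁²) = √(2892²−675²) = 2812.1 m/s; delay term = 2·32.3·2812.1/(675·2892) = 0.09306 s.
t = 67.2/2892 + 0.09306 = 0.11630 s.

116 ms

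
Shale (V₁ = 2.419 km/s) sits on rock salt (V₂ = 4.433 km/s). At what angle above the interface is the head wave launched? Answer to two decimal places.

Critical incidence: sin θ_c = V₁/V₂ = 2.419/4.433 = 0.5457.
θ_c = arcsin 0.5457 = 33.07°.
Measured from the interface: 90° − 33.07° = 56.93°.

56.93°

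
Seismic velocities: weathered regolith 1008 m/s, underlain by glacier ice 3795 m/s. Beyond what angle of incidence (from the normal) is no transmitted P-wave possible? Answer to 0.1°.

Critical incidence: sin θ_c = V₁/V₂ = 1008/3795 = 0.2656.
θ_c = arcsin 0.2656 = 15.40°.

15.4°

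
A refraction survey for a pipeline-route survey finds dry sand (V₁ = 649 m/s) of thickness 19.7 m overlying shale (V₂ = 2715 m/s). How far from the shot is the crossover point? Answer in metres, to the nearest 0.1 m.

θ_c = arcsin(649/2715) = 13.83°, so cos θ_c = 0.9710 and tᵢ = 2h cos θ_c/V₁ = 0.0589 s.
At crossover x/V₁ = x/V₂ + tᵢ ⇒ x = tᵢ/(1/V₁ − 1/V₂) = 0.05895/(1.5408e-03 − 3.6832e-04) = 50.28 m.

50.3 m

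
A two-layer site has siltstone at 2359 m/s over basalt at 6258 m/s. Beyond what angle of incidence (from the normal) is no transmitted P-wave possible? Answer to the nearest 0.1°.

At critical incidence the refracted ray runs along the interface (θ₂ = 90°), so sin θ_c = V₁/V₂.
θ_c = arcsin(2359/6258) = arcsin 0.3770 = 22.15°.

22.1°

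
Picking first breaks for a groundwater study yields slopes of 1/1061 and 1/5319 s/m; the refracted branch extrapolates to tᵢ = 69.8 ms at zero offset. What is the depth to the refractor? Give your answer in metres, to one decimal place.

37.8 m

θ_c = arcsin(1061/5319) = 11.51°; cos θ_c = 0.9799.
tᵢ = 2h cos θ_c/V₁ ⇒ h = tᵢ·V₁/(2 cos θ_c) = 0.0698·1061/(2·0.9799) = 37.79 m.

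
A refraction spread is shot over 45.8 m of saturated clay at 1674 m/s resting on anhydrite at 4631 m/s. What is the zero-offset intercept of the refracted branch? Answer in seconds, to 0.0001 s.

θ_c = arcsin(V₁/V₂) = arcsin(1674/4631) = 21.19°; cos θ_c = 0.9324.
tᵢ = 2h·cos θ_c / V₁ = 2·45.8·0.9324 / 1674 = 0.05102 s.

0.0510 s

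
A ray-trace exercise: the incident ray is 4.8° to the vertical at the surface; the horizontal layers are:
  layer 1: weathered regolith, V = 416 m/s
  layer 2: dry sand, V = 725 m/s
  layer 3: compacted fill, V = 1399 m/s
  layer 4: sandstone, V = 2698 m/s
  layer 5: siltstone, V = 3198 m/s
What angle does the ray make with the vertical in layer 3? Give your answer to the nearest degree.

16°

Snell's law across each interface conserves sin θ / V, so sin θ_3 = V_3·sin θ₁/V₁.
sin θ_3 = 1399 × sin 4.8° / 416 = 0.2814.
θ_3 = 16.34° from the vertical.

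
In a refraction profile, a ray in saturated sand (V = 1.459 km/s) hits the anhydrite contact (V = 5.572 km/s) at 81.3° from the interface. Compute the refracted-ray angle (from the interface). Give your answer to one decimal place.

Convert to the normal: θ₁ = 90° − 81.3° = 8.7°.
Snell's law: sin θ₂ = (V₂/V₁)·sin θ₁ = (5.572/1.459)·sin 8.7° = 0.5777.
θ₂ = sin⁻¹(0.5777) = 35.29° (from vertical).
From the interface: 90° − 35.29° = 54.71°.

54.7°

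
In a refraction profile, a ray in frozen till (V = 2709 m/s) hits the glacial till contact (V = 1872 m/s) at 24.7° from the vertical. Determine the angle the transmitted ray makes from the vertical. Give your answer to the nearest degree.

17°

Snell's law: sin θ₂ = (V₂/V₁)·sin θ₁ = (1872/2709)·sin 24.7° = 0.2888.
θ₂ = sin⁻¹(0.2888) = 16.78° (from vertical).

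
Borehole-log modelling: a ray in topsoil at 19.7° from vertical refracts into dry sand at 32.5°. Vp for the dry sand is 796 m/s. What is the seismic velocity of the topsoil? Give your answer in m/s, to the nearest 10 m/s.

500 m/s

Snell's law: sin 19.7°/V₁ = sin 32.5°/V₂.
V₁ = V₂·sin 19.7°/sin 32.5° = 796 × 0.6274 = 499.40 m/s.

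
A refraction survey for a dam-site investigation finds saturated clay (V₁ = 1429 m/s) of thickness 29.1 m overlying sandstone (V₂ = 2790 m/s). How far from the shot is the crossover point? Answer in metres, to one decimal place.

x_cross = 2h·√((V₂+V₁)/(V₂−V₁)).
(V₂+V₁)/(V₂−V₁) = (2790+1429)/(2790−1429) = 3.0999; √ = 1.7607.
x_cross = 2·29.1·1.7607 = 102.47 m.

102.5 m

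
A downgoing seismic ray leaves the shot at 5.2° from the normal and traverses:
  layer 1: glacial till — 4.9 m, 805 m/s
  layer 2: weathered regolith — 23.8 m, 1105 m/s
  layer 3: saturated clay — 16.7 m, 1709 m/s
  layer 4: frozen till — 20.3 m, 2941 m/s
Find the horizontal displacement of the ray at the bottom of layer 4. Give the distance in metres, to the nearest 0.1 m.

13.8 m

Apply Snell's law at each interface; in layer i the horizontal offset is hᵢ·tan θᵢ.
Layer 1: θ = 5.20°; offset = 4.9·tan 5.20° = 0.446 m.
Layer 2: sin θ = 1105·sin 5.2°/805 = 0.1244, θ = 7.15°; offset = 23.8·tan 7.15° = 2.984 m.
Layer 3: sin θ = 1709·sin 5.2°/805 = 0.1924, θ = 11.09°; offset = 16.7·tan 11.09° = 3.274 m.
Layer 4: sin θ = 2941·sin 5.2°/805 = 0.3311, θ = 19.34°; offset = 20.3·tan 19.34° = 7.124 m.
Σ offsets = 13.828 m.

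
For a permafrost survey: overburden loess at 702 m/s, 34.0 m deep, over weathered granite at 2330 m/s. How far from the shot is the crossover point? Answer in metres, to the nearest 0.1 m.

92.8 m

θ_c = arcsin(702/2330) = 17.53°, so cos θ_c = 0.9535 and tᵢ = 2h cos θ_c/V₁ = 0.0924 s.
At crossover x/V₁ = x/V₂ + tᵢ ⇒ x = tᵢ/(1/V₁ − 1/V₂) = 0.09237/(1.4245e-03 − 4.2918e-04) = 92.80 m.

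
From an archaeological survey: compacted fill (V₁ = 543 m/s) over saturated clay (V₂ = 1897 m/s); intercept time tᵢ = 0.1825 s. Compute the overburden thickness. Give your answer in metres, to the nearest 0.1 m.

θ_c = arcsin(543/1897) = 16.63°; cos θ_c = 0.9582.
tᵢ = 2h cos θ_c/V₁ ⇒ h = tᵢ·V₁/(2 cos θ_c) = 0.1825·543/(2·0.9582) = 51.71 m.

51.7 m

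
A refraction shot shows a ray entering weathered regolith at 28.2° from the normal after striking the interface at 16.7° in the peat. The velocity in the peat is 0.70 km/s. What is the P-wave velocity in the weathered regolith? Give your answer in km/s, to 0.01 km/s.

1.15 km/s

Snell's law: sin 16.7°/V₁ = sin 28.2°/V₂.
V₂ = V₁·sin 28.2°/sin 16.7° = 0.70 × 1.6445 = 1.15 km/s.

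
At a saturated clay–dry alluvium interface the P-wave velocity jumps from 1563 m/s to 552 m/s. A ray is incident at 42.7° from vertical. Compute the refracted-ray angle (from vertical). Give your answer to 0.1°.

sin θ₁/V₁ = sin θ₂/V₂ ⇒ sin θ₂ = 552·sin 42.7°/1563 = 552·0.6782/1563 = 0.2395.
θ₂ = sin⁻¹(0.2395) = 13.86° (from vertical).

13.9°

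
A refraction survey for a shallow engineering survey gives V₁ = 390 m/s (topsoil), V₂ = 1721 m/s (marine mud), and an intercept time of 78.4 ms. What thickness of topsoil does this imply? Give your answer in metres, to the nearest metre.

16 m

θ_c = arcsin(390/1721) = 13.10°; cos θ_c = 0.9740.
tᵢ = 2h cos θ_c/V₁ ⇒ h = tᵢ·V₁/(2 cos θ_c) = 0.0784·390/(2·0.9740) = 15.70 m.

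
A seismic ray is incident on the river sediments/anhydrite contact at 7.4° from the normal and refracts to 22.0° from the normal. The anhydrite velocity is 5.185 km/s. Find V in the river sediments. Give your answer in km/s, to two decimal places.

1.78 km/s

Snell's law: sin 7.4°/V₁ = sin 22.0°/V₂.
V₁ = V₂·sin 7.4°/sin 22.0° = 5.185 × 0.3438 = 1.78 km/s.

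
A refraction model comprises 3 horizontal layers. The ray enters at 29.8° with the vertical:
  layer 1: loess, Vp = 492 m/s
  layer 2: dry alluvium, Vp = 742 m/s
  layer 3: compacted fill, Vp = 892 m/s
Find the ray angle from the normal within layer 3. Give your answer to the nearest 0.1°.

64.3°

Snell's law across each interface conserves sin θ / V, so sin θ_3 = V_3·sin θ₁/V₁.
sin θ_3 = 892 × sin 29.8° / 492 = 0.9010.
θ_3 = 64.29° from the vertical.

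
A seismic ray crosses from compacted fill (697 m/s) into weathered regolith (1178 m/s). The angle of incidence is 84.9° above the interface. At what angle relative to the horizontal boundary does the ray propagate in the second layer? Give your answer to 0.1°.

81.4°

Convert to the normal: θ₁ = 90° − 84.9° = 5.1°.
Snell's law: sin θ₂ = (V₂/V₁)·sin θ₁ = (1178/697)·sin 5.1° = 0.1502.
θ₂ = arcsin 0.1502 = 8.64° from the normal.
From the interface: 90° − 8.64° = 81.36°.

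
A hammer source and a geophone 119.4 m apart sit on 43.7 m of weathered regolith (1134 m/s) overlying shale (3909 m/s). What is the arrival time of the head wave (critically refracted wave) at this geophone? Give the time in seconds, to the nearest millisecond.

0.104 s

θ_c = arcsin(V₁/V₂) = arcsin(1134/3909) = 16.86°, cos θ_c = 0.9570.
Intercept time tᵢ = 2h cos θ_c / V₁ = 2·43.7·0.9570/1134 = 0.07376 s.
t = x/V₂ + tᵢ = 119.4/3909 + 0.07376 = 0.10430 s.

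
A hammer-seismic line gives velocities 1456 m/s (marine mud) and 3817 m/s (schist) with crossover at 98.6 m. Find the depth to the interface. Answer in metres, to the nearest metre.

33 m

x_cross = 2h·√((V₂+V₁)/(V₂−V₁)) → h = x_cross / (2·√((V₂+V₁)/(V₂−V₁))).
√((V₂+V₁)/(V₂−V₁)) = √((3817+1456)/(3817−1456)) = 1.4944.
h = 98.6 / (2·1.4944) = 32.99 m.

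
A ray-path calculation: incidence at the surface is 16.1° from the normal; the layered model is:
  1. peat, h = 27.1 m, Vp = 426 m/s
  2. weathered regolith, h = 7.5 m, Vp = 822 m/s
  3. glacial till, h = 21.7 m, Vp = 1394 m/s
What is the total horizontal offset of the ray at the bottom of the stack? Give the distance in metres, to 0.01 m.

59.44 m

Apply Snell's law at each interface; in layer i the horizontal offset is hᵢ·tan θᵢ.
Layer 1: θ = 16.10°; offset = 27.1·tan 16.10° = 7.8220 m.
Layer 2: sin θ = 822·sin 16.1°/426 = 0.5351, θ = 32.35°; offset = 7.5·tan 32.35° = 4.7506 m.
Layer 3: sin θ = 1394·sin 16.1°/426 = 0.9075, θ = 65.16°; offset = 21.7·tan 65.16° = 46.8691 m.
Total horizontal offset = 59.4417 m.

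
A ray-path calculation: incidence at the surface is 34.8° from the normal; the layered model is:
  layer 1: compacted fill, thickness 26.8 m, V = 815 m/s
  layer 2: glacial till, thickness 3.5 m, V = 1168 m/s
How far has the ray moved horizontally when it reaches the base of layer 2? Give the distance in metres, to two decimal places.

Ray parameter p = sin 34.8° / 815 m/s = 7.0026e-04 s/m.
Layer 1: θ = 34.80°; offset = 26.8·tan 34.80° = 18.6265 m.
Layer 2: sin θ = p·1168 = 0.8179 → θ = 54.88°; offset = 3.5·tan 54.88° = 4.9755 m.
Total horizontal offset = 23.6020 m.

23.60 m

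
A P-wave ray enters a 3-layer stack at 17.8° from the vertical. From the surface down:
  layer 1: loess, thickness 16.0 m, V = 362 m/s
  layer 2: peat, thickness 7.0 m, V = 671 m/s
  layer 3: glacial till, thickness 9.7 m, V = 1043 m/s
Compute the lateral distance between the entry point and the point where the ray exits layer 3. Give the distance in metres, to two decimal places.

27.99 m

Apply Snell's law at each interface; in layer i the horizontal offset is hᵢ·tan θᵢ.
Layer 1: θ = 17.80°; offset = 16.0·tan 17.80° = 5.1370 m.
Layer 2: sin θ = 671·sin 17.8°/362 = 0.5666, θ = 34.52°; offset = 7.0·tan 34.52° = 4.8138 m.
Layer 3: sin θ = 1043·sin 17.8°/362 = 0.8808, θ = 61.74°; offset = 9.7·tan 61.74° = 18.0419 m.
Σ offsets = 27.9928 m.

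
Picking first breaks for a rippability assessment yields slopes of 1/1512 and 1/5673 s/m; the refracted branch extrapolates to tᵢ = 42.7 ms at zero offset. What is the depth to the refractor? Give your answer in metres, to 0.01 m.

33.49 m

θ_c = arcsin(1512/5673) = 15.46°; cos θ_c = 0.9638.
tᵢ = 2h cos θ_c/V₁ ⇒ h = tᵢ·V₁/(2 cos θ_c) = 0.0427·1512/(2·0.9638) = 33.49 m.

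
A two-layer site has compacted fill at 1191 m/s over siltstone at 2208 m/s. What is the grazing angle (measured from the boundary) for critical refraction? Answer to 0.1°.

At critical incidence the refracted ray runs along the interface (θ₂ = 90°), so sin θ_c = V₁/V₂.
θ_c = arcsin(1191/2208) = arcsin 0.5394 = 32.64°.
Measured from the interface: 90° − 32.64° = 57.36°.

57.4°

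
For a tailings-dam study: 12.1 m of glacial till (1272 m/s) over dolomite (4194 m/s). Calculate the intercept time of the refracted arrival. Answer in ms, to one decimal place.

18.1 ms

θ_c = arcsin(V₁/V₂) = arcsin(1272/4194) = 17.66°; cos θ_c = 0.9529.
tᵢ = 2h·cos θ_c / V₁ = 2·12.1·0.9529 / 1272 = 0.01813 s.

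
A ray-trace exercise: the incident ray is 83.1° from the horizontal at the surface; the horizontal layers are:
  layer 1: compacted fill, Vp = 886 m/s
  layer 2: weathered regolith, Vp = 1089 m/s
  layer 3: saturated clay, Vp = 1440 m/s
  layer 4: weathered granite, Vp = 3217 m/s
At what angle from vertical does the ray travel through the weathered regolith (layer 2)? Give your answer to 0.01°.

8.49°

From the normal: θ₁ = 90° − 83.1° = 6.9°.
Snell's law across each interface conserves sin θ / V, so sin θ_2 = V_2·sin θ₁/V₁.
sin θ_2 = 1089 × sin 6.9° / 886 = 0.1477.
θ_2 = 8.49° from the vertical.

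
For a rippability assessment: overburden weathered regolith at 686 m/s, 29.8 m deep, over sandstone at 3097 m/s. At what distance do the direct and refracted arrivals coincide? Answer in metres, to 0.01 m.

74.66 m

x_cross = 2h·√((V₂+V₁)/(V₂−V₁)).
(V₂+V₁)/(V₂−V₁) = (3097+686)/(3097−686) = 1.5691; √ = 1.2526.
x_cross = 2·29.8·1.2526 = 74.66 m.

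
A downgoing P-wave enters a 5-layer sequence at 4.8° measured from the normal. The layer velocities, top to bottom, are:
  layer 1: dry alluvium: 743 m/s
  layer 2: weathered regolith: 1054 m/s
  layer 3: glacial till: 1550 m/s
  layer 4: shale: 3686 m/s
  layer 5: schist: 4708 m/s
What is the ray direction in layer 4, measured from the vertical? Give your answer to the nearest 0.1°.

24.5°

Ray parameter p = sin 4.8° / 743 = 1.1262e-04 s/m.
sin θ_4 = p·V_4 = 1.1262e-04 × 3686 = 0.4151.
θ_4 = 24.53° from the vertical.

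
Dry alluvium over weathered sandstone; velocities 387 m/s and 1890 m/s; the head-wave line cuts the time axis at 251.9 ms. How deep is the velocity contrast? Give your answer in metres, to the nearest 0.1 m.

49.8 m

h = tᵢ·V₁·V₂ / (2·√(V₂²−V₁²)).
√(V₂²−V₁²) = √(1890² − 387²) = 1850.0 m/s.
h = 0.2519 s × 387 × 1890 / (2 × 1850.0) = 49.80 m.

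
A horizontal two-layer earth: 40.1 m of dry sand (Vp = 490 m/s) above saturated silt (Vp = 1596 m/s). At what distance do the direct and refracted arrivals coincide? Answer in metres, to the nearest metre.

110 m

x_cross = 2h·√((V₂+V₁)/(V₂−V₁)).
(V₂+V₁)/(V₂−V₁) = (1596+490)/(1596−490) = 1.8861; √ = 1.3733.
x_cross = 2·40.1·1.3733 = 110.14 m.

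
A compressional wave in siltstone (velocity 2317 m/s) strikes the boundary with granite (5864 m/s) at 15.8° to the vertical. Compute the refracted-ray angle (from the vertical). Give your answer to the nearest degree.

44°

Snell's law: sin θ₂ = (V₂/V₁)·sin θ₁ = (5864/2317)·sin 15.8° = 0.6891.
θ₂ = arcsin 0.6891 = 43.56° from the normal.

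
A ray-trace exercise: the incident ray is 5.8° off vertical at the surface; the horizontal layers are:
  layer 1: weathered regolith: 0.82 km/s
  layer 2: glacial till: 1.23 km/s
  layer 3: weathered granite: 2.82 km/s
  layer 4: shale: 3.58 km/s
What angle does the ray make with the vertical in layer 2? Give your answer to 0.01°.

8.72°

Snell's law across each interface conserves sin θ / V, so sin θ_2 = V_2·sin θ₁/V₁.
sin θ_2 = 1.23 × sin 5.8° / 0.82 = 0.1516.
θ_2 = arcsin 0.1516 = 8.72°.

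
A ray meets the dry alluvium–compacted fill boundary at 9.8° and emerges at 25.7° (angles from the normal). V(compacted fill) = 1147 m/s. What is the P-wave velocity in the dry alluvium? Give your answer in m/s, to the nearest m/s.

sin 9.8° = 0.1702; sin 25.7° = 0.4337.
V₁ = V₂·(sin θ₁/sin θ₂) = 1147·(0.1702/0.4337) = 450.19 m/s.

450 m/s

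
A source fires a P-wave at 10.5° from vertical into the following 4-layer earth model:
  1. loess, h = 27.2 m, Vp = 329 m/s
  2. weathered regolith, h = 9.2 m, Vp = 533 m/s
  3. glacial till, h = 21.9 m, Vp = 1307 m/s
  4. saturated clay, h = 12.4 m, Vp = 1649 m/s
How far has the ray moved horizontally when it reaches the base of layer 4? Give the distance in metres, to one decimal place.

Apply Snell's law at each interface; in layer i the horizontal offset is hᵢ·tan θᵢ.
Layer 1: θ = 10.50°; offset = 27.2·tan 10.50° = 5.041 m.
Layer 2: sin θ = 533·sin 10.5°/329 = 0.2952, θ = 17.17°; offset = 9.2·tan 17.17° = 2.843 m.
Layer 3: sin θ = 1307·sin 10.5°/329 = 0.7240, θ = 46.38°; offset = 21.9·tan 46.38° = 22.983 m.
Layer 4: sin θ = 1649·sin 10.5°/329 = 0.9134, θ = 65.98°; offset = 12.4·tan 65.98° = 27.823 m.
Σ offsets = 58.690 m.

58.7 m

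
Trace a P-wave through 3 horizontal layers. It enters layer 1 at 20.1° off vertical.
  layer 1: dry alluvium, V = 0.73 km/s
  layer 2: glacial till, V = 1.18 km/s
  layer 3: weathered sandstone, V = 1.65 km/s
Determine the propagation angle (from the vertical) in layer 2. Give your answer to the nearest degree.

34°

Ray parameter p = sin 20.1° / 0.73 = 4.7077e-01 s/km.
sin θ_2 = p·V_2 = 4.7077e-01 × 1.18 = 0.5555.
θ_2 = arcsin 0.5555 = 33.75°.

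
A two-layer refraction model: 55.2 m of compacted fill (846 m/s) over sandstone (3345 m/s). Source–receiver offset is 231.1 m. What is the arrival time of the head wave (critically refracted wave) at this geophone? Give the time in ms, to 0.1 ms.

195.3 ms

θ_c = arcsin(V₁/V₂) = arcsin(846/3345) = 14.65°, cos θ_c = 0.9675.
Intercept time tᵢ = 2h cos θ_c / V₁ = 2·55.2·0.9675/846 = 0.12625 s.
t = x/V₂ + tᵢ = 231.1/3345 + 0.12625 = 0.19534 s.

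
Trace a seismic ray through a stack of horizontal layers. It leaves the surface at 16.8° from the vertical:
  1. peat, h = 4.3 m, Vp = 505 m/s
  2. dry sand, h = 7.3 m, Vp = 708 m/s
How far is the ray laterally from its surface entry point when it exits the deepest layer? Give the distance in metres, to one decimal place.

p = sin θ₁/V₁ = sin 16.8°/505 = 5.7234e-04 s/m is conserved through the stack.
Layer 1: θ = 16.80°; offset = 4.3·tan 16.80° = 1.298 m.
Layer 2: sin θ = p·708 = 0.4052 → θ = 23.90°; offset = 7.3·tan 23.90° = 3.236 m.
Σ offsets = 4.534 m.

4.5 m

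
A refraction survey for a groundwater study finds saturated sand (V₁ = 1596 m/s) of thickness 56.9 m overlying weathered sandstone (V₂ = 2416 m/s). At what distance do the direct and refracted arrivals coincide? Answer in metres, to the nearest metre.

252 m

θ_c = arcsin(1596/2416) = 41.35°, so cos θ_c = 0.7507 and tᵢ = 2h cos θ_c/V₁ = 0.0535 s.
At crossover x/V₁ = x/V₂ + tᵢ ⇒ x = tᵢ/(1/V₁ − 1/V₂) = 0.05353/(6.2657e-04 − 4.1391e-04) = 251.72 m.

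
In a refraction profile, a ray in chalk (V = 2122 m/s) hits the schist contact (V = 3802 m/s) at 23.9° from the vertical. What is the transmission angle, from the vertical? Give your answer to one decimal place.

sin θ₁/V₁ = sin θ₂/V₂ ⇒ sin θ₂ = 3802·sin 23.9°/2122 = 3802·0.4051/2122 = 0.7259.
θ₂ = arcsin 0.7259 = 46.54° from the normal.

46.5°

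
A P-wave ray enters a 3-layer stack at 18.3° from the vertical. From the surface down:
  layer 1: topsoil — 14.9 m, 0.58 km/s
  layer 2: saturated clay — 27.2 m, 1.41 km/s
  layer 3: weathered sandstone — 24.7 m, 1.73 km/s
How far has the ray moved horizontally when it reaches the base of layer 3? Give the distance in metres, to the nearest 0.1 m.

Apply Snell's law at each interface; in layer i the horizontal offset is hᵢ·tan θᵢ.
Layer 1: θ = 18.30°; offset = 14.9·tan 18.30° = 4.928 m.
Layer 2: sin θ = 1.41·sin 18.3°/0.58 = 0.7633, θ = 49.76°; offset = 27.2·tan 49.76° = 32.139 m.
Layer 3: sin θ = 1.73·sin 18.3°/0.58 = 0.9366, θ = 69.48°; offset = 24.7·tan 69.48° = 66.001 m.
Total horizontal offset = 103.068 m.

103.1 m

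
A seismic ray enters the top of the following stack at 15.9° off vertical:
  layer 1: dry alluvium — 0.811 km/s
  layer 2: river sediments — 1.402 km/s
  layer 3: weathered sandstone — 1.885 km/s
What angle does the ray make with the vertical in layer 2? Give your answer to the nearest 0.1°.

Ray parameter p = sin 15.9° / 0.811 = 3.3780e-01 s/km.
sin θ_2 = p·V_2 = 3.3780e-01 × 1.402 = 0.4736.
θ_2 = 28.27° from the vertical.

28.3°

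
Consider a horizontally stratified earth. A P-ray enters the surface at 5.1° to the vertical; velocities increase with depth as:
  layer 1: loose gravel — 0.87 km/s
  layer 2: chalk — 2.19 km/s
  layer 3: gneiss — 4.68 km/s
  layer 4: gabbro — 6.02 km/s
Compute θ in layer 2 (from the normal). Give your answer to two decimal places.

Ray parameter p = sin 5.1° / 0.87 = 1.0218e-01 s/km.
sin θ_2 = p·V_2 = 1.0218e-01 × 2.19 = 0.2238.
θ_2 = arcsin 0.2238 = 12.93°.

12.93°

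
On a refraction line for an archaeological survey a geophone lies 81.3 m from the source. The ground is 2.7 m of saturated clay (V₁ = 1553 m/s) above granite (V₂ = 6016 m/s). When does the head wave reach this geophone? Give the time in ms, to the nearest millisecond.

t = x/V₂ + 2h·√(V₂²−V₁²)/(V₁V₂).
√(V₂²−V₁²) = √(6016²−1553²) = 5812.1 m/s; delay term = 2·2.7·5812.1/(1553·6016) = 0.00336 s.
t = 81.3/6016 + 0.00336 = 0.01687 s.

17 ms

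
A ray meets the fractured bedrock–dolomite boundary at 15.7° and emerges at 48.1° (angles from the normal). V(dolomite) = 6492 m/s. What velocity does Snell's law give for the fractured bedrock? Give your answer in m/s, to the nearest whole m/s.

sin 15.7° = 0.2706; sin 48.1° = 0.7443.
V₁ = V₂·(sin θ₁/sin θ₂) = 6492·(0.2706/0.7443) = 2360.22 m/s.

2360 m/s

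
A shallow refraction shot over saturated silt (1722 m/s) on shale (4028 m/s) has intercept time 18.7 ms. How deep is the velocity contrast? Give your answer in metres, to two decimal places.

17.81 m

θ_c = arcsin(1722/4028) = 25.31°; cos θ_c = 0.9040.
tᵢ = 2h cos θ_c/V₁ ⇒ h = tᵢ·V₁/(2 cos θ_c) = 0.0187·1722/(2·0.9040) = 17.81 m.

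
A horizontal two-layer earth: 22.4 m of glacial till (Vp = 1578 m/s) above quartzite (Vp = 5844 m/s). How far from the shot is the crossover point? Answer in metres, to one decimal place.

59.1 m

x_cross = 2h·√((V₂+V₁)/(V₂−V₁)).
(V₂+V₁)/(V₂−V₁) = (5844+1578)/(5844−1578) = 1.7398; √ = 1.3190.
x_cross = 2·22.4·1.3190 = 59.09 m.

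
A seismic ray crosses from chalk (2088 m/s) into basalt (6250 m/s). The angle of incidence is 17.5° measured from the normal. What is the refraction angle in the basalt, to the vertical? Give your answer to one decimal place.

Snell's law: sin θ₂ = (V₂/V₁)·sin θ₁ = (6250/2088)·sin 17.5° = 0.9001.
θ₂ = sin⁻¹(0.9001) = 64.17° (from vertical).

64.2°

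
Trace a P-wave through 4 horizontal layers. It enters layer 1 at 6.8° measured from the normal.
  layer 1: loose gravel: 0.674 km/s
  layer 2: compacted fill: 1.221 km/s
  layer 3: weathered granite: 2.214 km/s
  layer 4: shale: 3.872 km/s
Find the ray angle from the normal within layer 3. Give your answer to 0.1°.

22.9°

Snell's law across each interface conserves sin θ / V, so sin θ_3 = V_3·sin θ₁/V₁.
sin θ_3 = 2.214 × sin 6.8° / 0.674 = 0.3889.
θ_3 = 22.89° from the vertical.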